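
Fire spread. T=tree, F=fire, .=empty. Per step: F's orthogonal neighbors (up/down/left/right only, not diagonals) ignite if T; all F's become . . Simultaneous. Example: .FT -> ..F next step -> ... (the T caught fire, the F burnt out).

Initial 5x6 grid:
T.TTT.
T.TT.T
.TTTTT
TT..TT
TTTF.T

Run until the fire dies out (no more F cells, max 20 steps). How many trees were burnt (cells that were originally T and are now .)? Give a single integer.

Answer: 19

Derivation:
Step 1: +1 fires, +1 burnt (F count now 1)
Step 2: +1 fires, +1 burnt (F count now 1)
Step 3: +2 fires, +1 burnt (F count now 2)
Step 4: +2 fires, +2 burnt (F count now 2)
Step 5: +1 fires, +2 burnt (F count now 1)
Step 6: +2 fires, +1 burnt (F count now 2)
Step 7: +3 fires, +2 burnt (F count now 3)
Step 8: +3 fires, +3 burnt (F count now 3)
Step 9: +3 fires, +3 burnt (F count now 3)
Step 10: +1 fires, +3 burnt (F count now 1)
Step 11: +0 fires, +1 burnt (F count now 0)
Fire out after step 11
Initially T: 21, now '.': 28
Total burnt (originally-T cells now '.'): 19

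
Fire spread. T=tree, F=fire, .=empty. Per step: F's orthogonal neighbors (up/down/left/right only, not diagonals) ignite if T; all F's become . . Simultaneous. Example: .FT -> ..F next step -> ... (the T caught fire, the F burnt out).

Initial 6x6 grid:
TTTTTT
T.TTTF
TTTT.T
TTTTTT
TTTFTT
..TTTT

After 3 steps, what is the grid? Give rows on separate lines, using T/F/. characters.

Step 1: 7 trees catch fire, 2 burn out
  TTTTTF
  T.TTF.
  TTTT.F
  TTTFTT
  TTF.FT
  ..TFTT
Step 2: 10 trees catch fire, 7 burn out
  TTTTF.
  T.TF..
  TTTF..
  TTF.FF
  TF...F
  ..F.FT
Step 3: 6 trees catch fire, 10 burn out
  TTTF..
  T.F...
  TTF...
  TF....
  F.....
  .....F

TTTF..
T.F...
TTF...
TF....
F.....
.....F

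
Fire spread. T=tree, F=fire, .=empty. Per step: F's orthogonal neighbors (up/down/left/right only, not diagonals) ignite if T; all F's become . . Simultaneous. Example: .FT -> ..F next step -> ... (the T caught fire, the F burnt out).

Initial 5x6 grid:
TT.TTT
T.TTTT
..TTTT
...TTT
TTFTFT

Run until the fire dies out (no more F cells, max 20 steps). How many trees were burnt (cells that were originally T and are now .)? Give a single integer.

Answer: 18

Derivation:
Step 1: +4 fires, +2 burnt (F count now 4)
Step 2: +4 fires, +4 burnt (F count now 4)
Step 3: +3 fires, +4 burnt (F count now 3)
Step 4: +4 fires, +3 burnt (F count now 4)
Step 5: +3 fires, +4 burnt (F count now 3)
Step 6: +0 fires, +3 burnt (F count now 0)
Fire out after step 6
Initially T: 21, now '.': 27
Total burnt (originally-T cells now '.'): 18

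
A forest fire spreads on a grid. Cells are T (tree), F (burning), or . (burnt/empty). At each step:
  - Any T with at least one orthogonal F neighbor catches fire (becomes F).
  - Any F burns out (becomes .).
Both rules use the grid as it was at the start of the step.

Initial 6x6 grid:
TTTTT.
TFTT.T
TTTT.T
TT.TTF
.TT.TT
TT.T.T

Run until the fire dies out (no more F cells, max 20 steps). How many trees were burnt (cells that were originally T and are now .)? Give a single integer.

Step 1: +7 fires, +2 burnt (F count now 7)
Step 2: +10 fires, +7 burnt (F count now 10)
Step 3: +4 fires, +10 burnt (F count now 4)
Step 4: +3 fires, +4 burnt (F count now 3)
Step 5: +1 fires, +3 burnt (F count now 1)
Step 6: +0 fires, +1 burnt (F count now 0)
Fire out after step 6
Initially T: 26, now '.': 35
Total burnt (originally-T cells now '.'): 25

Answer: 25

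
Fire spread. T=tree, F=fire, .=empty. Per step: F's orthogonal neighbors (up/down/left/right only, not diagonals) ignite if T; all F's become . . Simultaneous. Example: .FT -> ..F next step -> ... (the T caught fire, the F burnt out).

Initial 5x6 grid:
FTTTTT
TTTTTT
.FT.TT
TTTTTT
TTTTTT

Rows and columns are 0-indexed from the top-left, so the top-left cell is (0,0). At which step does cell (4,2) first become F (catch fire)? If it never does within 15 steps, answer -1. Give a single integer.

Step 1: cell (4,2)='T' (+5 fires, +2 burnt)
Step 2: cell (4,2)='T' (+5 fires, +5 burnt)
Step 3: cell (4,2)='F' (+5 fires, +5 burnt)
  -> target ignites at step 3
Step 4: cell (4,2)='.' (+4 fires, +5 burnt)
Step 5: cell (4,2)='.' (+5 fires, +4 burnt)
Step 6: cell (4,2)='.' (+2 fires, +5 burnt)
Step 7: cell (4,2)='.' (+0 fires, +2 burnt)
  fire out at step 7

3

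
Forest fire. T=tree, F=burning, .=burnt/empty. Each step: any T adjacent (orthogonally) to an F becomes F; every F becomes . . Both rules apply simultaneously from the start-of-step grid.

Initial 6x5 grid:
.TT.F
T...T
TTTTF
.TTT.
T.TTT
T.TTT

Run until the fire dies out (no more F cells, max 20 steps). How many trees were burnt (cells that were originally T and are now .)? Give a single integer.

Step 1: +2 fires, +2 burnt (F count now 2)
Step 2: +2 fires, +2 burnt (F count now 2)
Step 3: +3 fires, +2 burnt (F count now 3)
Step 4: +5 fires, +3 burnt (F count now 5)
Step 5: +3 fires, +5 burnt (F count now 3)
Step 6: +0 fires, +3 burnt (F count now 0)
Fire out after step 6
Initially T: 19, now '.': 26
Total burnt (originally-T cells now '.'): 15

Answer: 15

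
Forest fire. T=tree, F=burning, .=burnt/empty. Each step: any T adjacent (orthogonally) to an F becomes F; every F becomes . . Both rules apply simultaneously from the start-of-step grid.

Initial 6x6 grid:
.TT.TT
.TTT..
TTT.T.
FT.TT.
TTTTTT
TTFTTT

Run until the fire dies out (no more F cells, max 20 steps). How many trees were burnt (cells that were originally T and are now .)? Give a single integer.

Answer: 23

Derivation:
Step 1: +6 fires, +2 burnt (F count now 6)
Step 2: +5 fires, +6 burnt (F count now 5)
Step 3: +5 fires, +5 burnt (F count now 5)
Step 4: +4 fires, +5 burnt (F count now 4)
Step 5: +3 fires, +4 burnt (F count now 3)
Step 6: +0 fires, +3 burnt (F count now 0)
Fire out after step 6
Initially T: 25, now '.': 34
Total burnt (originally-T cells now '.'): 23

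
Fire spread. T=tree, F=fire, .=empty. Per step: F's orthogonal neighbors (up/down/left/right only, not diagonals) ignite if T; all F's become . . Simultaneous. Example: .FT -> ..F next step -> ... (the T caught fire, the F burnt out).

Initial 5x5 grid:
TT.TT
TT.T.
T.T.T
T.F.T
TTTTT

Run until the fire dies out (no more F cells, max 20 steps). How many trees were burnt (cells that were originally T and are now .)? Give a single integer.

Step 1: +2 fires, +1 burnt (F count now 2)
Step 2: +2 fires, +2 burnt (F count now 2)
Step 3: +2 fires, +2 burnt (F count now 2)
Step 4: +2 fires, +2 burnt (F count now 2)
Step 5: +2 fires, +2 burnt (F count now 2)
Step 6: +1 fires, +2 burnt (F count now 1)
Step 7: +2 fires, +1 burnt (F count now 2)
Step 8: +1 fires, +2 burnt (F count now 1)
Step 9: +0 fires, +1 burnt (F count now 0)
Fire out after step 9
Initially T: 17, now '.': 22
Total burnt (originally-T cells now '.'): 14

Answer: 14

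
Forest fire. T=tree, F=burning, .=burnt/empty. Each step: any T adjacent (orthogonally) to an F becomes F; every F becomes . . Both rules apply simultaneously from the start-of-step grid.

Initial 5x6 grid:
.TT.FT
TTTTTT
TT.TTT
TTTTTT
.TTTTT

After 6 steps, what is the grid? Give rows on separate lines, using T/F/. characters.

Step 1: 2 trees catch fire, 1 burn out
  .TT..F
  TTTTFT
  TT.TTT
  TTTTTT
  .TTTTT
Step 2: 3 trees catch fire, 2 burn out
  .TT...
  TTTF.F
  TT.TFT
  TTTTTT
  .TTTTT
Step 3: 4 trees catch fire, 3 burn out
  .TT...
  TTF...
  TT.F.F
  TTTTFT
  .TTTTT
Step 4: 5 trees catch fire, 4 burn out
  .TF...
  TF....
  TT....
  TTTF.F
  .TTTFT
Step 5: 6 trees catch fire, 5 burn out
  .F....
  F.....
  TF....
  TTF...
  .TTF.F
Step 6: 3 trees catch fire, 6 burn out
  ......
  ......
  F.....
  TF....
  .TF...

......
......
F.....
TF....
.TF...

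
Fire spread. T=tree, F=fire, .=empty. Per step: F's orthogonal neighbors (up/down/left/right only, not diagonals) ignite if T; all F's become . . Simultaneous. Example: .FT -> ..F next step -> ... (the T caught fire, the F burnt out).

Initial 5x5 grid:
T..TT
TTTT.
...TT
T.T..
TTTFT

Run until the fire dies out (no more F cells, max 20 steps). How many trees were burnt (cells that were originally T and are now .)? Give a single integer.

Step 1: +2 fires, +1 burnt (F count now 2)
Step 2: +2 fires, +2 burnt (F count now 2)
Step 3: +1 fires, +2 burnt (F count now 1)
Step 4: +1 fires, +1 burnt (F count now 1)
Step 5: +0 fires, +1 burnt (F count now 0)
Fire out after step 5
Initially T: 15, now '.': 16
Total burnt (originally-T cells now '.'): 6

Answer: 6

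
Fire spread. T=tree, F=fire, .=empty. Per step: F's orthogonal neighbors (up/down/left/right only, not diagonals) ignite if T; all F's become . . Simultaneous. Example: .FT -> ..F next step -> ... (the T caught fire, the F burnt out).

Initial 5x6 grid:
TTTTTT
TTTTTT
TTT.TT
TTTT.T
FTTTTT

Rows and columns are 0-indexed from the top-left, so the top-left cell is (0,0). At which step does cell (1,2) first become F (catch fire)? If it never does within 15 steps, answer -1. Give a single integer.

Step 1: cell (1,2)='T' (+2 fires, +1 burnt)
Step 2: cell (1,2)='T' (+3 fires, +2 burnt)
Step 3: cell (1,2)='T' (+4 fires, +3 burnt)
Step 4: cell (1,2)='T' (+5 fires, +4 burnt)
Step 5: cell (1,2)='F' (+3 fires, +5 burnt)
  -> target ignites at step 5
Step 6: cell (1,2)='.' (+3 fires, +3 burnt)
Step 7: cell (1,2)='.' (+3 fires, +3 burnt)
Step 8: cell (1,2)='.' (+3 fires, +3 burnt)
Step 9: cell (1,2)='.' (+1 fires, +3 burnt)
Step 10: cell (1,2)='.' (+0 fires, +1 burnt)
  fire out at step 10

5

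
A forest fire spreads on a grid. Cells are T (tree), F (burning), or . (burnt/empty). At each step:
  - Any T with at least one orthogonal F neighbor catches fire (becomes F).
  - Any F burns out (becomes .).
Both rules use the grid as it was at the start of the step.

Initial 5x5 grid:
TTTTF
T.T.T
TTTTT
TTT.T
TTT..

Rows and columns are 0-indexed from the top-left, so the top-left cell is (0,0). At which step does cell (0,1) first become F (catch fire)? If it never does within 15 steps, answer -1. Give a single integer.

Step 1: cell (0,1)='T' (+2 fires, +1 burnt)
Step 2: cell (0,1)='T' (+2 fires, +2 burnt)
Step 3: cell (0,1)='F' (+4 fires, +2 burnt)
  -> target ignites at step 3
Step 4: cell (0,1)='.' (+2 fires, +4 burnt)
Step 5: cell (0,1)='.' (+3 fires, +2 burnt)
Step 6: cell (0,1)='.' (+3 fires, +3 burnt)
Step 7: cell (0,1)='.' (+2 fires, +3 burnt)
Step 8: cell (0,1)='.' (+1 fires, +2 burnt)
Step 9: cell (0,1)='.' (+0 fires, +1 burnt)
  fire out at step 9

3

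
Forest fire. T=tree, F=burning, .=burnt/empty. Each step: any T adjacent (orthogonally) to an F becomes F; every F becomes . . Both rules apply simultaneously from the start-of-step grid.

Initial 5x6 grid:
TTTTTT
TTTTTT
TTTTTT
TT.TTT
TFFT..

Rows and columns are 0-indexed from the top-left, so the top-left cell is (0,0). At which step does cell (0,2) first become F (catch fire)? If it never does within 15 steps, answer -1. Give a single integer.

Step 1: cell (0,2)='T' (+3 fires, +2 burnt)
Step 2: cell (0,2)='T' (+3 fires, +3 burnt)
Step 3: cell (0,2)='T' (+5 fires, +3 burnt)
Step 4: cell (0,2)='T' (+6 fires, +5 burnt)
Step 5: cell (0,2)='F' (+5 fires, +6 burnt)
  -> target ignites at step 5
Step 6: cell (0,2)='.' (+2 fires, +5 burnt)
Step 7: cell (0,2)='.' (+1 fires, +2 burnt)
Step 8: cell (0,2)='.' (+0 fires, +1 burnt)
  fire out at step 8

5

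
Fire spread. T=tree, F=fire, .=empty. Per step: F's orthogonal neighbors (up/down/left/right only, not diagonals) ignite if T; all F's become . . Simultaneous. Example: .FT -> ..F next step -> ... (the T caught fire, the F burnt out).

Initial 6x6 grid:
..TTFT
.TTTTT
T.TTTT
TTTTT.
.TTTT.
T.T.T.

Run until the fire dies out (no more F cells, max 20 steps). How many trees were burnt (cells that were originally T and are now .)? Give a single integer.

Answer: 24

Derivation:
Step 1: +3 fires, +1 burnt (F count now 3)
Step 2: +4 fires, +3 burnt (F count now 4)
Step 3: +4 fires, +4 burnt (F count now 4)
Step 4: +4 fires, +4 burnt (F count now 4)
Step 5: +3 fires, +4 burnt (F count now 3)
Step 6: +2 fires, +3 burnt (F count now 2)
Step 7: +3 fires, +2 burnt (F count now 3)
Step 8: +1 fires, +3 burnt (F count now 1)
Step 9: +0 fires, +1 burnt (F count now 0)
Fire out after step 9
Initially T: 25, now '.': 35
Total burnt (originally-T cells now '.'): 24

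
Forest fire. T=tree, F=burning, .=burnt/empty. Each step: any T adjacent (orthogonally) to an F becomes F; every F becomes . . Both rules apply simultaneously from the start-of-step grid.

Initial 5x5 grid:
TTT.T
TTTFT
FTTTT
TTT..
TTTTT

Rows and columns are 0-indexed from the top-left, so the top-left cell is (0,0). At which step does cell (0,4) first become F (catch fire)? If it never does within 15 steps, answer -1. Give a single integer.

Step 1: cell (0,4)='T' (+6 fires, +2 burnt)
Step 2: cell (0,4)='F' (+8 fires, +6 burnt)
  -> target ignites at step 2
Step 3: cell (0,4)='.' (+3 fires, +8 burnt)
Step 4: cell (0,4)='.' (+1 fires, +3 burnt)
Step 5: cell (0,4)='.' (+1 fires, +1 burnt)
Step 6: cell (0,4)='.' (+1 fires, +1 burnt)
Step 7: cell (0,4)='.' (+0 fires, +1 burnt)
  fire out at step 7

2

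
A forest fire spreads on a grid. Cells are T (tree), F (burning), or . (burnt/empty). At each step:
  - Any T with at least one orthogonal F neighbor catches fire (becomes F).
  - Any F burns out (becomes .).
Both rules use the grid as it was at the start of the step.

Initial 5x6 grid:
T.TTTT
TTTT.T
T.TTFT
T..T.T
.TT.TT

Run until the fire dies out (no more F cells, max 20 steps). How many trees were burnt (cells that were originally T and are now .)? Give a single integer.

Step 1: +2 fires, +1 burnt (F count now 2)
Step 2: +5 fires, +2 burnt (F count now 5)
Step 3: +4 fires, +5 burnt (F count now 4)
Step 4: +4 fires, +4 burnt (F count now 4)
Step 5: +1 fires, +4 burnt (F count now 1)
Step 6: +2 fires, +1 burnt (F count now 2)
Step 7: +1 fires, +2 burnt (F count now 1)
Step 8: +0 fires, +1 burnt (F count now 0)
Fire out after step 8
Initially T: 21, now '.': 28
Total burnt (originally-T cells now '.'): 19

Answer: 19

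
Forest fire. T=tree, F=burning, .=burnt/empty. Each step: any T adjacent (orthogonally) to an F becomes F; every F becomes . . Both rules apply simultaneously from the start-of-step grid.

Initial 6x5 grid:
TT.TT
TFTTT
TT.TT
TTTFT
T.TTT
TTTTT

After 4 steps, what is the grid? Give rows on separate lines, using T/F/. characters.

Step 1: 8 trees catch fire, 2 burn out
  TF.TT
  F.FTT
  TF.FT
  TTF.F
  T.TFT
  TTTTT
Step 2: 8 trees catch fire, 8 burn out
  F..TT
  ...FT
  F...F
  TF...
  T.F.F
  TTTFT
Step 3: 5 trees catch fire, 8 burn out
  ...FT
  ....F
  .....
  F....
  T....
  TTF.F
Step 4: 3 trees catch fire, 5 burn out
  ....F
  .....
  .....
  .....
  F....
  TF...

....F
.....
.....
.....
F....
TF...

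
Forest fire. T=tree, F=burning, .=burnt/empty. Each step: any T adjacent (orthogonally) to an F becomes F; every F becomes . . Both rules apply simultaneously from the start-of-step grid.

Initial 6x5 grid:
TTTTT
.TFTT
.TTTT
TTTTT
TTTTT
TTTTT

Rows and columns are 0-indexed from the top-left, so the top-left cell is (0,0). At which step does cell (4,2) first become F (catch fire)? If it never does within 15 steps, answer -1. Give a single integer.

Step 1: cell (4,2)='T' (+4 fires, +1 burnt)
Step 2: cell (4,2)='T' (+6 fires, +4 burnt)
Step 3: cell (4,2)='F' (+6 fires, +6 burnt)
  -> target ignites at step 3
Step 4: cell (4,2)='.' (+5 fires, +6 burnt)
Step 5: cell (4,2)='.' (+4 fires, +5 burnt)
Step 6: cell (4,2)='.' (+2 fires, +4 burnt)
Step 7: cell (4,2)='.' (+0 fires, +2 burnt)
  fire out at step 7

3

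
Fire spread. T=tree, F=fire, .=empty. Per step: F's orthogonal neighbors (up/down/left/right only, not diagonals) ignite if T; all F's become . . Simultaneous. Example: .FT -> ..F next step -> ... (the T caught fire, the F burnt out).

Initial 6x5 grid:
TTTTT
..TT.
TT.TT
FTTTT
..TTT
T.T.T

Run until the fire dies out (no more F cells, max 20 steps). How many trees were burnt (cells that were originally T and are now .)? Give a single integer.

Answer: 20

Derivation:
Step 1: +2 fires, +1 burnt (F count now 2)
Step 2: +2 fires, +2 burnt (F count now 2)
Step 3: +2 fires, +2 burnt (F count now 2)
Step 4: +4 fires, +2 burnt (F count now 4)
Step 5: +3 fires, +4 burnt (F count now 3)
Step 6: +3 fires, +3 burnt (F count now 3)
Step 7: +2 fires, +3 burnt (F count now 2)
Step 8: +1 fires, +2 burnt (F count now 1)
Step 9: +1 fires, +1 burnt (F count now 1)
Step 10: +0 fires, +1 burnt (F count now 0)
Fire out after step 10
Initially T: 21, now '.': 29
Total burnt (originally-T cells now '.'): 20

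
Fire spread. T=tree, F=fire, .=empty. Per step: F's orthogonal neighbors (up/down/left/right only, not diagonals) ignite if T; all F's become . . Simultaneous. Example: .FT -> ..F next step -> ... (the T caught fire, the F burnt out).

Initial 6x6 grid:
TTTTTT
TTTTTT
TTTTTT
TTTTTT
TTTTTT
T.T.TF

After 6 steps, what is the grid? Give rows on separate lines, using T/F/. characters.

Step 1: 2 trees catch fire, 1 burn out
  TTTTTT
  TTTTTT
  TTTTTT
  TTTTTT
  TTTTTF
  T.T.F.
Step 2: 2 trees catch fire, 2 burn out
  TTTTTT
  TTTTTT
  TTTTTT
  TTTTTF
  TTTTF.
  T.T...
Step 3: 3 trees catch fire, 2 burn out
  TTTTTT
  TTTTTT
  TTTTTF
  TTTTF.
  TTTF..
  T.T...
Step 4: 4 trees catch fire, 3 burn out
  TTTTTT
  TTTTTF
  TTTTF.
  TTTF..
  TTF...
  T.T...
Step 5: 6 trees catch fire, 4 burn out
  TTTTTF
  TTTTF.
  TTTF..
  TTF...
  TF....
  T.F...
Step 6: 5 trees catch fire, 6 burn out
  TTTTF.
  TTTF..
  TTF...
  TF....
  F.....
  T.....

TTTTF.
TTTF..
TTF...
TF....
F.....
T.....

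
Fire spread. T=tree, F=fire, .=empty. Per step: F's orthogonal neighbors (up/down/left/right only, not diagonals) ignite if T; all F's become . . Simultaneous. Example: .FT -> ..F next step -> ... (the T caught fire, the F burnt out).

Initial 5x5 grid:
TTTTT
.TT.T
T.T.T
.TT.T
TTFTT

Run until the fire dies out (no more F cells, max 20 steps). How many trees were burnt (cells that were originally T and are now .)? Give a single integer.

Step 1: +3 fires, +1 burnt (F count now 3)
Step 2: +4 fires, +3 burnt (F count now 4)
Step 3: +2 fires, +4 burnt (F count now 2)
Step 4: +3 fires, +2 burnt (F count now 3)
Step 5: +3 fires, +3 burnt (F count now 3)
Step 6: +2 fires, +3 burnt (F count now 2)
Step 7: +0 fires, +2 burnt (F count now 0)
Fire out after step 7
Initially T: 18, now '.': 24
Total burnt (originally-T cells now '.'): 17

Answer: 17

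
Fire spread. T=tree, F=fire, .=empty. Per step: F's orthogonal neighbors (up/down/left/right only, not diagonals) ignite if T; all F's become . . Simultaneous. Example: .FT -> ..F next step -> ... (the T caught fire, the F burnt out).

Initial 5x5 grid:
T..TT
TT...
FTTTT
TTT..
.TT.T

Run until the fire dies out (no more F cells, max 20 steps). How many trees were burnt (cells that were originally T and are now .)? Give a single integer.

Step 1: +3 fires, +1 burnt (F count now 3)
Step 2: +4 fires, +3 burnt (F count now 4)
Step 3: +3 fires, +4 burnt (F count now 3)
Step 4: +2 fires, +3 burnt (F count now 2)
Step 5: +0 fires, +2 burnt (F count now 0)
Fire out after step 5
Initially T: 15, now '.': 22
Total burnt (originally-T cells now '.'): 12

Answer: 12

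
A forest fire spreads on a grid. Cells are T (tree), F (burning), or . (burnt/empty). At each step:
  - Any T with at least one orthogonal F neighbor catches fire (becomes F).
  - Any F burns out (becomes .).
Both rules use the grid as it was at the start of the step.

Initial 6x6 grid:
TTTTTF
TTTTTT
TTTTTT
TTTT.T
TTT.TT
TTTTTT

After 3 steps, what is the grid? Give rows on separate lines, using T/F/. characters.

Step 1: 2 trees catch fire, 1 burn out
  TTTTF.
  TTTTTF
  TTTTTT
  TTTT.T
  TTT.TT
  TTTTTT
Step 2: 3 trees catch fire, 2 burn out
  TTTF..
  TTTTF.
  TTTTTF
  TTTT.T
  TTT.TT
  TTTTTT
Step 3: 4 trees catch fire, 3 burn out
  TTF...
  TTTF..
  TTTTF.
  TTTT.F
  TTT.TT
  TTTTTT

TTF...
TTTF..
TTTTF.
TTTT.F
TTT.TT
TTTTTT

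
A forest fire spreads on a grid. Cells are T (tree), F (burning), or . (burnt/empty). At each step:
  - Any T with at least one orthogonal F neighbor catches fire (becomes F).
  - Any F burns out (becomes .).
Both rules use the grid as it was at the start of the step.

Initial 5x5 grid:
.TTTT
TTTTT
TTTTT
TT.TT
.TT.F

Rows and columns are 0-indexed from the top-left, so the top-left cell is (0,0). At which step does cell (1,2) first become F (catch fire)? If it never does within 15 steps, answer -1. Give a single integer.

Step 1: cell (1,2)='T' (+1 fires, +1 burnt)
Step 2: cell (1,2)='T' (+2 fires, +1 burnt)
Step 3: cell (1,2)='T' (+2 fires, +2 burnt)
Step 4: cell (1,2)='T' (+3 fires, +2 burnt)
Step 5: cell (1,2)='F' (+3 fires, +3 burnt)
  -> target ignites at step 5
Step 6: cell (1,2)='.' (+4 fires, +3 burnt)
Step 7: cell (1,2)='.' (+4 fires, +4 burnt)
Step 8: cell (1,2)='.' (+1 fires, +4 burnt)
Step 9: cell (1,2)='.' (+0 fires, +1 burnt)
  fire out at step 9

5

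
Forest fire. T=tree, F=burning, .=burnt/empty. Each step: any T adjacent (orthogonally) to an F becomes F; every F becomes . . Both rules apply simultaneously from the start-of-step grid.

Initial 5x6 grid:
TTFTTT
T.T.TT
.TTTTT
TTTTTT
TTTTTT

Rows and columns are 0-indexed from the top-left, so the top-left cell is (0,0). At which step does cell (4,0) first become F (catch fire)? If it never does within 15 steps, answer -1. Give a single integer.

Step 1: cell (4,0)='T' (+3 fires, +1 burnt)
Step 2: cell (4,0)='T' (+3 fires, +3 burnt)
Step 3: cell (4,0)='T' (+6 fires, +3 burnt)
Step 4: cell (4,0)='T' (+5 fires, +6 burnt)
Step 5: cell (4,0)='T' (+5 fires, +5 burnt)
Step 6: cell (4,0)='F' (+3 fires, +5 burnt)
  -> target ignites at step 6
Step 7: cell (4,0)='.' (+1 fires, +3 burnt)
Step 8: cell (4,0)='.' (+0 fires, +1 burnt)
  fire out at step 8

6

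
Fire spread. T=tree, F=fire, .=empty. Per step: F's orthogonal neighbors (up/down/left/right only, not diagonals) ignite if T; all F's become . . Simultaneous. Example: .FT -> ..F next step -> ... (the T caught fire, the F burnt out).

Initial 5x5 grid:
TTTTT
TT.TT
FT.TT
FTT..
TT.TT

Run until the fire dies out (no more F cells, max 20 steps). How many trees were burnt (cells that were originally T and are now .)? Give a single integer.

Step 1: +4 fires, +2 burnt (F count now 4)
Step 2: +4 fires, +4 burnt (F count now 4)
Step 3: +1 fires, +4 burnt (F count now 1)
Step 4: +1 fires, +1 burnt (F count now 1)
Step 5: +1 fires, +1 burnt (F count now 1)
Step 6: +2 fires, +1 burnt (F count now 2)
Step 7: +2 fires, +2 burnt (F count now 2)
Step 8: +1 fires, +2 burnt (F count now 1)
Step 9: +0 fires, +1 burnt (F count now 0)
Fire out after step 9
Initially T: 18, now '.': 23
Total burnt (originally-T cells now '.'): 16

Answer: 16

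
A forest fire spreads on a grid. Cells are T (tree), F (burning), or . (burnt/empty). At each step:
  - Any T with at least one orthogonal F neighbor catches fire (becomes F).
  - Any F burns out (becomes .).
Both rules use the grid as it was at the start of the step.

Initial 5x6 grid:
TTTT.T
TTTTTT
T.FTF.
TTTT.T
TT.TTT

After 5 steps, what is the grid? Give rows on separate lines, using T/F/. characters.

Step 1: 4 trees catch fire, 2 burn out
  TTTT.T
  TTFTFT
  T..F..
  TTFT.T
  TT.TTT
Step 2: 6 trees catch fire, 4 burn out
  TTFT.T
  TF.F.F
  T.....
  TF.F.T
  TT.TTT
Step 3: 7 trees catch fire, 6 burn out
  TF.F.F
  F.....
  T.....
  F....T
  TF.FTT
Step 4: 4 trees catch fire, 7 burn out
  F.....
  ......
  F.....
  .....T
  F...FT
Step 5: 1 trees catch fire, 4 burn out
  ......
  ......
  ......
  .....T
  .....F

......
......
......
.....T
.....F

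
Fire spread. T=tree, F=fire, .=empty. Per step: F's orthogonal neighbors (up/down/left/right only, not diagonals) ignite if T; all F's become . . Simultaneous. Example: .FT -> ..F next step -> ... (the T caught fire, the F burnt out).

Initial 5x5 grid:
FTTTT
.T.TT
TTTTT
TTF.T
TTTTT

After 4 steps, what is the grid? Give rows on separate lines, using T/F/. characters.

Step 1: 4 trees catch fire, 2 burn out
  .FTTT
  .T.TT
  TTFTT
  TF..T
  TTFTT
Step 2: 7 trees catch fire, 4 burn out
  ..FTT
  .F.TT
  TF.FT
  F...T
  TF.FT
Step 3: 6 trees catch fire, 7 burn out
  ...FT
  ...FT
  F...F
  ....T
  F...F
Step 4: 3 trees catch fire, 6 burn out
  ....F
  ....F
  .....
  ....F
  .....

....F
....F
.....
....F
.....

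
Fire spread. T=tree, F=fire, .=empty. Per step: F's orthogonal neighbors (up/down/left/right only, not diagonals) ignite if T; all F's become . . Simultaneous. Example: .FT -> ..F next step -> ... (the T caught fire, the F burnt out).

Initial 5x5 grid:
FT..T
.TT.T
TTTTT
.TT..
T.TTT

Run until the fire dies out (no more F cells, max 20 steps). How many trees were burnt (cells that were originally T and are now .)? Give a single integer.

Step 1: +1 fires, +1 burnt (F count now 1)
Step 2: +1 fires, +1 burnt (F count now 1)
Step 3: +2 fires, +1 burnt (F count now 2)
Step 4: +3 fires, +2 burnt (F count now 3)
Step 5: +2 fires, +3 burnt (F count now 2)
Step 6: +2 fires, +2 burnt (F count now 2)
Step 7: +2 fires, +2 burnt (F count now 2)
Step 8: +2 fires, +2 burnt (F count now 2)
Step 9: +0 fires, +2 burnt (F count now 0)
Fire out after step 9
Initially T: 16, now '.': 24
Total burnt (originally-T cells now '.'): 15

Answer: 15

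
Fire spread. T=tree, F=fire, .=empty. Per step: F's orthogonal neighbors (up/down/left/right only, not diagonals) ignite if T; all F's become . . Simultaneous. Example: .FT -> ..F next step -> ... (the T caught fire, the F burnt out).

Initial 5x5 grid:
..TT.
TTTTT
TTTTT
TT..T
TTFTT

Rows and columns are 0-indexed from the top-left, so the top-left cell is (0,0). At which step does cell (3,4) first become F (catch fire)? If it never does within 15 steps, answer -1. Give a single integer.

Step 1: cell (3,4)='T' (+2 fires, +1 burnt)
Step 2: cell (3,4)='T' (+3 fires, +2 burnt)
Step 3: cell (3,4)='F' (+3 fires, +3 burnt)
  -> target ignites at step 3
Step 4: cell (3,4)='.' (+4 fires, +3 burnt)
Step 5: cell (3,4)='.' (+4 fires, +4 burnt)
Step 6: cell (3,4)='.' (+2 fires, +4 burnt)
Step 7: cell (3,4)='.' (+1 fires, +2 burnt)
Step 8: cell (3,4)='.' (+0 fires, +1 burnt)
  fire out at step 8

3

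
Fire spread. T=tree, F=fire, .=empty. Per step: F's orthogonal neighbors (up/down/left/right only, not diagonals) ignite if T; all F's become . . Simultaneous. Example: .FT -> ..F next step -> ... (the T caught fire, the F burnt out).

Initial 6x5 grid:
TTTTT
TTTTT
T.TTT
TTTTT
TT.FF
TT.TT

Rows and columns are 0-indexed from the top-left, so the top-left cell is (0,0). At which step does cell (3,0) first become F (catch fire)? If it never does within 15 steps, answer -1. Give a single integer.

Step 1: cell (3,0)='T' (+4 fires, +2 burnt)
Step 2: cell (3,0)='T' (+3 fires, +4 burnt)
Step 3: cell (3,0)='T' (+4 fires, +3 burnt)
Step 4: cell (3,0)='F' (+5 fires, +4 burnt)
  -> target ignites at step 4
Step 5: cell (3,0)='.' (+5 fires, +5 burnt)
Step 6: cell (3,0)='.' (+3 fires, +5 burnt)
Step 7: cell (3,0)='.' (+1 fires, +3 burnt)
Step 8: cell (3,0)='.' (+0 fires, +1 burnt)
  fire out at step 8

4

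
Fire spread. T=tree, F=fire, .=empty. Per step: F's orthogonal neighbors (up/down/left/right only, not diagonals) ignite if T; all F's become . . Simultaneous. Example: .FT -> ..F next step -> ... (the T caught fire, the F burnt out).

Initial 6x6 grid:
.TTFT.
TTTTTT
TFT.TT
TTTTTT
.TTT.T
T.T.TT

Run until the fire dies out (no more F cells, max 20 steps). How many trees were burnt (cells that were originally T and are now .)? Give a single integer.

Answer: 26

Derivation:
Step 1: +7 fires, +2 burnt (F count now 7)
Step 2: +7 fires, +7 burnt (F count now 7)
Step 3: +4 fires, +7 burnt (F count now 4)
Step 4: +4 fires, +4 burnt (F count now 4)
Step 5: +1 fires, +4 burnt (F count now 1)
Step 6: +1 fires, +1 burnt (F count now 1)
Step 7: +1 fires, +1 burnt (F count now 1)
Step 8: +1 fires, +1 burnt (F count now 1)
Step 9: +0 fires, +1 burnt (F count now 0)
Fire out after step 9
Initially T: 27, now '.': 35
Total burnt (originally-T cells now '.'): 26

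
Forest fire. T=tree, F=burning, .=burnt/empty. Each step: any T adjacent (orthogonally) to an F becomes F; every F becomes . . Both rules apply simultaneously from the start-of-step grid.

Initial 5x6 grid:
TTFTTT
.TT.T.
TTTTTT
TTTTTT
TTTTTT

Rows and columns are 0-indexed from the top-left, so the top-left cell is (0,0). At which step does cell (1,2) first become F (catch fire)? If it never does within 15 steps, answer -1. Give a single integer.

Step 1: cell (1,2)='F' (+3 fires, +1 burnt)
  -> target ignites at step 1
Step 2: cell (1,2)='.' (+4 fires, +3 burnt)
Step 3: cell (1,2)='.' (+5 fires, +4 burnt)
Step 4: cell (1,2)='.' (+5 fires, +5 burnt)
Step 5: cell (1,2)='.' (+5 fires, +5 burnt)
Step 6: cell (1,2)='.' (+3 fires, +5 burnt)
Step 7: cell (1,2)='.' (+1 fires, +3 burnt)
Step 8: cell (1,2)='.' (+0 fires, +1 burnt)
  fire out at step 8

1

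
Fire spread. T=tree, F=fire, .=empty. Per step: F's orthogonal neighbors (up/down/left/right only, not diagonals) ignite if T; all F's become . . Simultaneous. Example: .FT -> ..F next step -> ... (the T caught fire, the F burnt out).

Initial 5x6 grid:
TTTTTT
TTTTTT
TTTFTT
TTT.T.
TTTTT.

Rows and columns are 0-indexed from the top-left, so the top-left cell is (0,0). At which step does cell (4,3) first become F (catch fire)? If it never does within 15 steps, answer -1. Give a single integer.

Step 1: cell (4,3)='T' (+3 fires, +1 burnt)
Step 2: cell (4,3)='T' (+7 fires, +3 burnt)
Step 3: cell (4,3)='T' (+8 fires, +7 burnt)
Step 4: cell (4,3)='F' (+6 fires, +8 burnt)
  -> target ignites at step 4
Step 5: cell (4,3)='.' (+2 fires, +6 burnt)
Step 6: cell (4,3)='.' (+0 fires, +2 burnt)
  fire out at step 6

4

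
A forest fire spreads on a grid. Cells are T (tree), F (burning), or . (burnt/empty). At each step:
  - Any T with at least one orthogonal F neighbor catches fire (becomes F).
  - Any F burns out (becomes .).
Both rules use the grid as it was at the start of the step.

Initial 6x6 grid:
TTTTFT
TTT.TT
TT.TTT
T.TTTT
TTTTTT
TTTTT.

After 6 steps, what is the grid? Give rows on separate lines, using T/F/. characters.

Step 1: 3 trees catch fire, 1 burn out
  TTTF.F
  TTT.FT
  TT.TTT
  T.TTTT
  TTTTTT
  TTTTT.
Step 2: 3 trees catch fire, 3 burn out
  TTF...
  TTT..F
  TT.TFT
  T.TTTT
  TTTTTT
  TTTTT.
Step 3: 5 trees catch fire, 3 burn out
  TF....
  TTF...
  TT.F.F
  T.TTFT
  TTTTTT
  TTTTT.
Step 4: 5 trees catch fire, 5 burn out
  F.....
  TF....
  TT....
  T.TF.F
  TTTTFT
  TTTTT.
Step 5: 6 trees catch fire, 5 burn out
  ......
  F.....
  TF....
  T.F...
  TTTF.F
  TTTTF.
Step 6: 3 trees catch fire, 6 burn out
  ......
  ......
  F.....
  T.....
  TTF...
  TTTF..

......
......
F.....
T.....
TTF...
TTTF..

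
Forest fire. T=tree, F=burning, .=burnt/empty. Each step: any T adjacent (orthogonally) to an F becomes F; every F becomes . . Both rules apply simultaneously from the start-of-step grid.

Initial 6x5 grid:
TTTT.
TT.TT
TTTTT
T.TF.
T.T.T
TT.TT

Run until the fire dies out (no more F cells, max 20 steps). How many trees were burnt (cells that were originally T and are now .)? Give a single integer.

Answer: 19

Derivation:
Step 1: +2 fires, +1 burnt (F count now 2)
Step 2: +4 fires, +2 burnt (F count now 4)
Step 3: +3 fires, +4 burnt (F count now 3)
Step 4: +3 fires, +3 burnt (F count now 3)
Step 5: +3 fires, +3 burnt (F count now 3)
Step 6: +2 fires, +3 burnt (F count now 2)
Step 7: +1 fires, +2 burnt (F count now 1)
Step 8: +1 fires, +1 burnt (F count now 1)
Step 9: +0 fires, +1 burnt (F count now 0)
Fire out after step 9
Initially T: 22, now '.': 27
Total burnt (originally-T cells now '.'): 19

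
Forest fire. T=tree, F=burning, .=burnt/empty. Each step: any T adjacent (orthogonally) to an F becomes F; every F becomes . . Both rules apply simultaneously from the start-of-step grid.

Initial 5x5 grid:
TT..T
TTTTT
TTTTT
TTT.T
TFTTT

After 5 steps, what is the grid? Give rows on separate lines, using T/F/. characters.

Step 1: 3 trees catch fire, 1 burn out
  TT..T
  TTTTT
  TTTTT
  TFT.T
  F.FTT
Step 2: 4 trees catch fire, 3 burn out
  TT..T
  TTTTT
  TFTTT
  F.F.T
  ...FT
Step 3: 4 trees catch fire, 4 burn out
  TT..T
  TFTTT
  F.FTT
  ....T
  ....F
Step 4: 5 trees catch fire, 4 burn out
  TF..T
  F.FTT
  ...FT
  ....F
  .....
Step 5: 3 trees catch fire, 5 burn out
  F...T
  ...FT
  ....F
  .....
  .....

F...T
...FT
....F
.....
.....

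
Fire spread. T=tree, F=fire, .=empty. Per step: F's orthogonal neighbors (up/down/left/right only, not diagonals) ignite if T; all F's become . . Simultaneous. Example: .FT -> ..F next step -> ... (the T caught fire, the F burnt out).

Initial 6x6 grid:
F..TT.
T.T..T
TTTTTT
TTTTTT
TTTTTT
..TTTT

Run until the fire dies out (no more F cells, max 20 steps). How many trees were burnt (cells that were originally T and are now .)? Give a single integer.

Step 1: +1 fires, +1 burnt (F count now 1)
Step 2: +1 fires, +1 burnt (F count now 1)
Step 3: +2 fires, +1 burnt (F count now 2)
Step 4: +3 fires, +2 burnt (F count now 3)
Step 5: +4 fires, +3 burnt (F count now 4)
Step 6: +3 fires, +4 burnt (F count now 3)
Step 7: +4 fires, +3 burnt (F count now 4)
Step 8: +4 fires, +4 burnt (F count now 4)
Step 9: +2 fires, +4 burnt (F count now 2)
Step 10: +1 fires, +2 burnt (F count now 1)
Step 11: +0 fires, +1 burnt (F count now 0)
Fire out after step 11
Initially T: 27, now '.': 34
Total burnt (originally-T cells now '.'): 25

Answer: 25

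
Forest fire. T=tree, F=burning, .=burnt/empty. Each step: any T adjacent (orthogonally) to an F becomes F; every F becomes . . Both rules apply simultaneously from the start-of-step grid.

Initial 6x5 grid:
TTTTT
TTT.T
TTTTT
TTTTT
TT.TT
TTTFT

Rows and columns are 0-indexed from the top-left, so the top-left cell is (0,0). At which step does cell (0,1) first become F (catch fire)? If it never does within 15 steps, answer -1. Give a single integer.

Step 1: cell (0,1)='T' (+3 fires, +1 burnt)
Step 2: cell (0,1)='T' (+3 fires, +3 burnt)
Step 3: cell (0,1)='T' (+5 fires, +3 burnt)
Step 4: cell (0,1)='T' (+4 fires, +5 burnt)
Step 5: cell (0,1)='T' (+4 fires, +4 burnt)
Step 6: cell (0,1)='T' (+4 fires, +4 burnt)
Step 7: cell (0,1)='F' (+3 fires, +4 burnt)
  -> target ignites at step 7
Step 8: cell (0,1)='.' (+1 fires, +3 burnt)
Step 9: cell (0,1)='.' (+0 fires, +1 burnt)
  fire out at step 9

7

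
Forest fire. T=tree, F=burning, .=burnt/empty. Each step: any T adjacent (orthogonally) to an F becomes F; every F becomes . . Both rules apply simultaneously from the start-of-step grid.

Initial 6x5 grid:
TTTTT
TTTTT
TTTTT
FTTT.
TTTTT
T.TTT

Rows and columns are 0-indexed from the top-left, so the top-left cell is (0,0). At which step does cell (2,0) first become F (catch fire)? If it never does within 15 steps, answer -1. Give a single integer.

Step 1: cell (2,0)='F' (+3 fires, +1 burnt)
  -> target ignites at step 1
Step 2: cell (2,0)='.' (+5 fires, +3 burnt)
Step 3: cell (2,0)='.' (+5 fires, +5 burnt)
Step 4: cell (2,0)='.' (+5 fires, +5 burnt)
Step 5: cell (2,0)='.' (+5 fires, +5 burnt)
Step 6: cell (2,0)='.' (+3 fires, +5 burnt)
Step 7: cell (2,0)='.' (+1 fires, +3 burnt)
Step 8: cell (2,0)='.' (+0 fires, +1 burnt)
  fire out at step 8

1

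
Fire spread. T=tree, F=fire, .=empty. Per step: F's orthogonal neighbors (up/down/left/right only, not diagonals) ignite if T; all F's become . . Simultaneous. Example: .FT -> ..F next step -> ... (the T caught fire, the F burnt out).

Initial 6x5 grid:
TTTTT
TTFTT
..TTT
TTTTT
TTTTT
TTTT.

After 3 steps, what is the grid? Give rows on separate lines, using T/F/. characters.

Step 1: 4 trees catch fire, 1 burn out
  TTFTT
  TF.FT
  ..FTT
  TTTTT
  TTTTT
  TTTT.
Step 2: 6 trees catch fire, 4 burn out
  TF.FT
  F...F
  ...FT
  TTFTT
  TTTTT
  TTTT.
Step 3: 6 trees catch fire, 6 burn out
  F...F
  .....
  ....F
  TF.FT
  TTFTT
  TTTT.

F...F
.....
....F
TF.FT
TTFTT
TTTT.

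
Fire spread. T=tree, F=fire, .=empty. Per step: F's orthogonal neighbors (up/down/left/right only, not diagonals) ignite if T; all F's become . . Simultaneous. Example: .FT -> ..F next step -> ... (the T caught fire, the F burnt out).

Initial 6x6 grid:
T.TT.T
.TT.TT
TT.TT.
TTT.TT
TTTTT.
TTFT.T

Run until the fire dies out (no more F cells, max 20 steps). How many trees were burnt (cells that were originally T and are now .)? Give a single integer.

Answer: 24

Derivation:
Step 1: +3 fires, +1 burnt (F count now 3)
Step 2: +4 fires, +3 burnt (F count now 4)
Step 3: +3 fires, +4 burnt (F count now 3)
Step 4: +3 fires, +3 burnt (F count now 3)
Step 5: +4 fires, +3 burnt (F count now 4)
Step 6: +3 fires, +4 burnt (F count now 3)
Step 7: +2 fires, +3 burnt (F count now 2)
Step 8: +2 fires, +2 burnt (F count now 2)
Step 9: +0 fires, +2 burnt (F count now 0)
Fire out after step 9
Initially T: 26, now '.': 34
Total burnt (originally-T cells now '.'): 24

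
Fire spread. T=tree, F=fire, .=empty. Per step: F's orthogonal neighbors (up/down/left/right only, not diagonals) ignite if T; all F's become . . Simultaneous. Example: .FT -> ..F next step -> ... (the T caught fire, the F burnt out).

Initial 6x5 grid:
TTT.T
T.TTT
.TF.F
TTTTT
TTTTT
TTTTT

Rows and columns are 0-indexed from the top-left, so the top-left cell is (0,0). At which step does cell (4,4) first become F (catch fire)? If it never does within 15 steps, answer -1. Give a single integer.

Step 1: cell (4,4)='T' (+5 fires, +2 burnt)
Step 2: cell (4,4)='F' (+7 fires, +5 burnt)
  -> target ignites at step 2
Step 3: cell (4,4)='.' (+6 fires, +7 burnt)
Step 4: cell (4,4)='.' (+4 fires, +6 burnt)
Step 5: cell (4,4)='.' (+2 fires, +4 burnt)
Step 6: cell (4,4)='.' (+0 fires, +2 burnt)
  fire out at step 6

2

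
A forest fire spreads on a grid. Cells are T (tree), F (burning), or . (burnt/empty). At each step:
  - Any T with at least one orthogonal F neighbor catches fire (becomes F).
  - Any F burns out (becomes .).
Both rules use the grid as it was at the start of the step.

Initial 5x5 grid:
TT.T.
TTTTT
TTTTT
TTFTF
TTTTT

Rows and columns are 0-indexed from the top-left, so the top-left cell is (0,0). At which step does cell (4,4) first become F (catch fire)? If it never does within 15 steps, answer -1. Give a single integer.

Step 1: cell (4,4)='F' (+6 fires, +2 burnt)
  -> target ignites at step 1
Step 2: cell (4,4)='.' (+7 fires, +6 burnt)
Step 3: cell (4,4)='.' (+4 fires, +7 burnt)
Step 4: cell (4,4)='.' (+3 fires, +4 burnt)
Step 5: cell (4,4)='.' (+1 fires, +3 burnt)
Step 6: cell (4,4)='.' (+0 fires, +1 burnt)
  fire out at step 6

1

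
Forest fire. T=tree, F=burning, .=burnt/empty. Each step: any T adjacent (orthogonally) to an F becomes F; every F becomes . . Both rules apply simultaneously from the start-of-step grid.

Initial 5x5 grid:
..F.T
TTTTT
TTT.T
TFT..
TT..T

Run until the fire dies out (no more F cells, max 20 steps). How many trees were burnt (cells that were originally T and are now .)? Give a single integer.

Step 1: +5 fires, +2 burnt (F count now 5)
Step 2: +5 fires, +5 burnt (F count now 5)
Step 3: +2 fires, +5 burnt (F count now 2)
Step 4: +2 fires, +2 burnt (F count now 2)
Step 5: +0 fires, +2 burnt (F count now 0)
Fire out after step 5
Initially T: 15, now '.': 24
Total burnt (originally-T cells now '.'): 14

Answer: 14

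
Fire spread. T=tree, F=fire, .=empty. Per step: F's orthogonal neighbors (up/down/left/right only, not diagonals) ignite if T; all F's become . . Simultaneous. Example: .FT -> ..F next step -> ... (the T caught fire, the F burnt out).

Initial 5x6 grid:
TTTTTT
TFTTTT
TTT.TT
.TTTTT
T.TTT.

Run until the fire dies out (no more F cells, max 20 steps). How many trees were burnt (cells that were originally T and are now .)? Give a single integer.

Step 1: +4 fires, +1 burnt (F count now 4)
Step 2: +6 fires, +4 burnt (F count now 6)
Step 3: +3 fires, +6 burnt (F count now 3)
Step 4: +5 fires, +3 burnt (F count now 5)
Step 5: +4 fires, +5 burnt (F count now 4)
Step 6: +2 fires, +4 burnt (F count now 2)
Step 7: +0 fires, +2 burnt (F count now 0)
Fire out after step 7
Initially T: 25, now '.': 29
Total burnt (originally-T cells now '.'): 24

Answer: 24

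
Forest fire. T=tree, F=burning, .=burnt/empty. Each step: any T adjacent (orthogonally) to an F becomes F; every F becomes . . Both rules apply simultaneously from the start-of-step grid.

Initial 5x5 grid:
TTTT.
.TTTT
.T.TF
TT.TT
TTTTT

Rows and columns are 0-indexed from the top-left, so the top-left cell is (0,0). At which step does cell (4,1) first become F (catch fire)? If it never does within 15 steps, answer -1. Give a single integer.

Step 1: cell (4,1)='T' (+3 fires, +1 burnt)
Step 2: cell (4,1)='T' (+3 fires, +3 burnt)
Step 3: cell (4,1)='T' (+3 fires, +3 burnt)
Step 4: cell (4,1)='T' (+3 fires, +3 burnt)
Step 5: cell (4,1)='F' (+3 fires, +3 burnt)
  -> target ignites at step 5
Step 6: cell (4,1)='.' (+3 fires, +3 burnt)
Step 7: cell (4,1)='.' (+1 fires, +3 burnt)
Step 8: cell (4,1)='.' (+0 fires, +1 burnt)
  fire out at step 8

5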